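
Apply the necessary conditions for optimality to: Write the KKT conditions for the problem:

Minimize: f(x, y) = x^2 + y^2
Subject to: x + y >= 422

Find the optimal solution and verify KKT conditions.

KKT conditions for min x^2 + y^2 s.t. x + y >= 422:
Stationarity: 2x = mu, 2y = mu
So x = y = mu/2.
Complementary slackness: mu*(x + y - 422) = 0
Primal feasibility: x + y >= 422; dual feasibility: mu >= 0
If mu = 0 then x = y = 0, but 0 + 0 < 422 is infeasible, so the constraint is active.
Constraint active: x + y = 2*(mu/2) = 422 => mu = 422
x = y = 211, f = 89042
Verify: stationarity 2*211 = 422 = mu; primal 211 + 211 = 422 >= 422; dual mu = 422 >= 0; complementary slackness 422*(422 - 422) = 0. All KKT conditions hold.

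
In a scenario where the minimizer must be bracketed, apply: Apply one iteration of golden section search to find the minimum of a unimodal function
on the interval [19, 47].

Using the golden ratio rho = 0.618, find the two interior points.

Golden section search on [19, 47].
Golden ratio rho = 0.618 (approx).
Interior points:
  x_1 = 19 + (1-0.618)*28 = 29.6960
  x_2 = 19 + 0.618*28 = 36.3040
Compare f(x_1) and f(x_2) to determine which subinterval to keep.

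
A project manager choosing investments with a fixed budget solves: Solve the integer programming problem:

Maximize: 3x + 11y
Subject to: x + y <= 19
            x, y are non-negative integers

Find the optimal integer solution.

Objective: 3x + 11y, constraint: x + y <= 19
Coefficient of y is 11 > coefficient of x is 3, so allocate the entire budget to y.
Optimal: x = 0, y = 19, value = 209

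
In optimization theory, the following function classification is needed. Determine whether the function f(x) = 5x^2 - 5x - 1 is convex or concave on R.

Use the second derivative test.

f(x) = 5x^2 - 5x - 1
f'(x) = 10x - 5
f''(x) = 10
Since f''(x) = 10 > 0 for all x, f is convex on R.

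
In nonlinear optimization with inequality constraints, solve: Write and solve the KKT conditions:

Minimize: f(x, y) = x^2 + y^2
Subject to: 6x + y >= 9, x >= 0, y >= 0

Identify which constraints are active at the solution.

KKT conditions for min x^2 + y^2 s.t. 6x + 1y >= 9, x >= 0, y >= 0:
Stationarity: 2x = mu*6 + mu_x, 2y = mu*1 + mu_y, with mu, mu_x, mu_y >= 0
Complementary slackness: mu*(6x + y - 9) = 0, mu_x*x = 0, mu_y*y = 0
(0, 0) is infeasible (6*0 + 1*0 < 9), so if mu = 0 stationarity would force x = mu_x/2 >= 0, y = mu_y/2 >= 0 with mu_x*x = mu_y*y = 0, i.e. x = y = 0: contradiction. Hence mu > 0 and 6x + y = 9 is active.
Try x > 0, y > 0 (so mu_x = mu_y = 0): x = 6*mu/2, y = 1*mu/2
Substitute: 6*(6*mu/2) + 1*(1*mu/2) = 9
  mu*37/2 = 9 => mu = 18/37
x* = 54/37 > 0, y* = 9/37 > 0, consistent with mu_x = mu_y = 0.
f is convex and the constraints are linear, so this KKT point is the global minimum.
f* = 81/37
Active constraints: 6x + y >= 9 (holds with equality, mu = 18/37 > 0); x >= 0 and y >= 0 are inactive (mu_x = mu_y = 0).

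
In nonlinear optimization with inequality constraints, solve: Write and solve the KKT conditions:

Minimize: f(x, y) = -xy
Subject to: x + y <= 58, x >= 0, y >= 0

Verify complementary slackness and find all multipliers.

Problem: min -xy s.t. x + y <= 58 (multiplier lambda), x >= 0 (mu_x), y >= 0 (mu_y)
KKT stationarity: -y + lambda - mu_x = 0, -x + lambda - mu_y = 0, with lambda, mu_x, mu_y >= 0
Complementary slackness: lambda*(x + y - 58) = 0, mu_x*x = 0, mu_y*y = 0
If lambda = 0: y = -mu_x <= 0 and x = -mu_y <= 0 force x = y = 0 with f = 0; but x = y = 29 is feasible with f = -841 < 0, so this is not the minimum. Hence lambda > 0 and x + y = 58.
Try x > 0, y > 0 (so mu_x = mu_y = 0): y = lambda, x = lambda => x = y = lambda
x + y = 58 => 2*lambda = 58 => lambda = 29
x* = y* = 29 > 0, consistent with mu_x = mu_y = 0.
(Any feasible point with x = 0 or y = 0 has f = 0 > -841, so the minimum is not on those boundaries.)
min(-xy) = -841 (i.e. max xy = 841)
Multipliers: lambda = 29, mu_x = 0, mu_y = 0
Complementary slackness: lambda*(x + y - 58) = 29*(29 + 29 - 58) = 0, mu_x*x = 0*29 = 0, mu_y*y = 0*29 = 0. Satisfied.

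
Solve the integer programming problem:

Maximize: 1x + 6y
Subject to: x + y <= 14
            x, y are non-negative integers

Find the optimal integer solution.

Objective: 1x + 6y, constraint: x + y <= 14
Coefficient of y is 6 > coefficient of x is 1, so allocate the entire budget to y.
Optimal: x = 0, y = 14, value = 84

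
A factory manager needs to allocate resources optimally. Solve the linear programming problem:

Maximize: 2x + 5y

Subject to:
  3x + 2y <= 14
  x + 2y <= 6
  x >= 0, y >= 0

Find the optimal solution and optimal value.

Feasible vertices: (0, 0), (0, 3), (4, 1), (14/3, 0)
Objective 2x + 5y at each:
  (0, 0): 0
  (0, 3): 15
  (4, 1): 13
  (14/3, 0): 28/3
Maximum is 15 at (0, 3).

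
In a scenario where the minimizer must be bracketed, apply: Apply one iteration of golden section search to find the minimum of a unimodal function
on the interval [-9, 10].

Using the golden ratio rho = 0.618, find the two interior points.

Golden section search on [-9, 10].
Golden ratio rho = 0.618 (approx).
Interior points:
  x_1 = -9 + (1-0.618)*19 = -1.7420
  x_2 = -9 + 0.618*19 = 2.7420
Compare f(x_1) and f(x_2) to determine which subinterval to keep.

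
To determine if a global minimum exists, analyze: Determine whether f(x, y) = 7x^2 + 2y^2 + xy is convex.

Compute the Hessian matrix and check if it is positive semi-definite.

f(x,y) = 7x^2 + 2y^2 + xy
Hessian H = [[14, 1], [1, 4]]
trace(H) = 18, det(H) = 55
Eigenvalues: (18 +/- sqrt(104)) / 2 = 14.1, 3.901
Since both eigenvalues > 0, f is convex.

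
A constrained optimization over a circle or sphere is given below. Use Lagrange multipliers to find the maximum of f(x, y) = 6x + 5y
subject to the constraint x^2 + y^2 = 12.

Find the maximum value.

Set up Lagrange conditions: grad f = lambda * grad g
  6 = 2*lambda*x
  5 = 2*lambda*y
From these: x/y = 6/5, so x = 6t, y = 5t for some t.
Substitute into constraint: (6t)^2 + (5t)^2 = 12
  t^2 * 61 = 12
  t = sqrt(12/61)
Maximum = 6*x + 5*y = (6^2 + 5^2)*t = 61 * sqrt(12/61) = sqrt(732)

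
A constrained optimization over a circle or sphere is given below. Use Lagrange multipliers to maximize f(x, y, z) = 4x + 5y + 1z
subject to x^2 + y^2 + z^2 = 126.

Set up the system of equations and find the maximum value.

Lagrange conditions: 4 = 2*lambda*x, 5 = 2*lambda*y, 1 = 2*lambda*z
So x:4 = y:5 = z:1, i.e. x = 4t, y = 5t, z = 1t
Constraint: t^2*(4^2 + 5^2 + 1^2) = 126
  t^2 * 42 = 126  =>  t = sqrt(3)
Maximum = 4*4t + 5*5t + 1*1t = 42*sqrt(3) = sqrt(5292)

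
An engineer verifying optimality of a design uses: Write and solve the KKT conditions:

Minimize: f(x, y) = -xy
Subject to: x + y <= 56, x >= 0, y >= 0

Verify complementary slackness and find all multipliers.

Problem: min -xy s.t. x + y <= 56 (multiplier lambda), x >= 0 (mu_x), y >= 0 (mu_y)
KKT stationarity: -y + lambda - mu_x = 0, -x + lambda - mu_y = 0, with lambda, mu_x, mu_y >= 0
Complementary slackness: lambda*(x + y - 56) = 0, mu_x*x = 0, mu_y*y = 0
If lambda = 0: y = -mu_x <= 0 and x = -mu_y <= 0 force x = y = 0 with f = 0; but x = y = 28 is feasible with f = -784 < 0, so this is not the minimum. Hence lambda > 0 and x + y = 56.
Try x > 0, y > 0 (so mu_x = mu_y = 0): y = lambda, x = lambda => x = y = lambda
x + y = 56 => 2*lambda = 56 => lambda = 28
x* = y* = 28 > 0, consistent with mu_x = mu_y = 0.
(Any feasible point with x = 0 or y = 0 has f = 0 > -784, so the minimum is not on those boundaries.)
min(-xy) = -784 (i.e. max xy = 784)
Multipliers: lambda = 28, mu_x = 0, mu_y = 0
Complementary slackness: lambda*(x + y - 56) = 28*(28 + 28 - 56) = 0, mu_x*x = 0*28 = 0, mu_y*y = 0*28 = 0. Satisfied.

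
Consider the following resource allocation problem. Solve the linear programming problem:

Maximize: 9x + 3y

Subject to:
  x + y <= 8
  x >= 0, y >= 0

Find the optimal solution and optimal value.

The feasible region has vertices at [(0, 0), (8, 0), (0, 8)].
Checking objective 9x + 3y at each vertex:
  (0, 0): 9*0 + 3*0 = 0
  (8, 0): 9*8 + 3*0 = 72
  (0, 8): 9*0 + 3*8 = 24
Maximum is 72 at (8, 0).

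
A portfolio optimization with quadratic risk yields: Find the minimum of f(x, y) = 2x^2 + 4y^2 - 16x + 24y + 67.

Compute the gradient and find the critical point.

f(x,y) = 2x^2 + 4y^2 - 16x + 24y + 67
df/dx = 4x + (-16) = 0  =>  x = 4
df/dy = 8y + (24) = 0  =>  y = -3
f(4, -3) = 2*(4)^2 + 4*(-3)^2 + -16*(4) + 24*(-3) + 67 = -1
Hessian is diagonal with entries 4, 8 > 0, so this is a minimum.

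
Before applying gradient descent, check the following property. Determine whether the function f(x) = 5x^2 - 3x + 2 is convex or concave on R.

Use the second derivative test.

f(x) = 5x^2 - 3x + 2
f'(x) = 10x - 3
f''(x) = 10
Since f''(x) = 10 > 0 for all x, f is convex on R.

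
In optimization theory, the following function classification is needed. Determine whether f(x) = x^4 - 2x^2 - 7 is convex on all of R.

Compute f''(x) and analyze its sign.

f(x) = x^4 - 2x^2 - 7
f'(x) = 4x^3 + -4x
f''(x) = 12x^2 + -4
f''(0) = -4 < 0, so not convex near x = 0
Therefore, f is not globally convex on R.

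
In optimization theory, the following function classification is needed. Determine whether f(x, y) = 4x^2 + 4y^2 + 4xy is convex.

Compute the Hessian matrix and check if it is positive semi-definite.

f(x,y) = 4x^2 + 4y^2 + 4xy
Hessian H = [[8, 4], [4, 8]]
trace(H) = 16, det(H) = 48
Eigenvalues: (16 +/- sqrt(64)) / 2 = 12, 4
Since both eigenvalues > 0, f is convex.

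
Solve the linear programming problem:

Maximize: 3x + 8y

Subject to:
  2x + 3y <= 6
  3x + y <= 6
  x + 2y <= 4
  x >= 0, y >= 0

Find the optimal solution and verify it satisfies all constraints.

Feasible vertices: (0, 0), (0, 2), (12/7, 6/7), (2, 0)
Objective 3x + 8y at each vertex:
  (0, 0): 0
  (0, 2): 16
  (12/7, 6/7): 12
  (2, 0): 6
Maximum is 16 at (0, 2).
Verify constraints at (x, y) = (0, 2):
  2*0 + 3*2 = 6 <= 6 (active)
  3*0 + 1*2 = 2 <= 6
  1*0 + 2*2 = 4 <= 4 (active)
  x = 0 >= 0, y = 2 >= 0. All constraints satisfied.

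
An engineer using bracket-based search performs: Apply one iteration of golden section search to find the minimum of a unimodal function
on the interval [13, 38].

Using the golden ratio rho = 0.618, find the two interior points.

Golden section search on [13, 38].
Golden ratio rho = 0.618 (approx).
Interior points:
  x_1 = 13 + (1-0.618)*25 = 22.5500
  x_2 = 13 + 0.618*25 = 28.4500
Compare f(x_1) and f(x_2) to determine which subinterval to keep.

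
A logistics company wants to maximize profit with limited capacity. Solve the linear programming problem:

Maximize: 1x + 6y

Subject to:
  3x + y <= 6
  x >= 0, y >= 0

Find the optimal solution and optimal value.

The feasible region has vertices at [(0, 0), (2, 0), (0, 6)].
Checking objective 1x + 6y at each vertex:
  (0, 0): 1*0 + 6*0 = 0
  (2, 0): 1*2 + 6*0 = 2
  (0, 6): 1*0 + 6*6 = 36
Maximum is 36 at (0, 6).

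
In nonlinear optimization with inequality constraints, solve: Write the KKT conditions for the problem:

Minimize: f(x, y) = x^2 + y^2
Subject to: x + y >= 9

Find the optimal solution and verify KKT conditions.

KKT conditions for min x^2 + y^2 s.t. x + y >= 9:
Stationarity: 2x = mu, 2y = mu
So x = y = mu/2.
Complementary slackness: mu*(x + y - 9) = 0
Primal feasibility: x + y >= 9; dual feasibility: mu >= 0
If mu = 0 then x = y = 0, but 0 + 0 < 9 is infeasible, so the constraint is active.
Constraint active: x + y = 2*(mu/2) = 9 => mu = 9
x = y = 9/2, f = 81/2
Verify: stationarity 2*(9/2) = 9 = mu; primal 9/2 + 9/2 = 9 >= 9; dual mu = 9 >= 0; complementary slackness 9*(9 - 9) = 0. All KKT conditions hold.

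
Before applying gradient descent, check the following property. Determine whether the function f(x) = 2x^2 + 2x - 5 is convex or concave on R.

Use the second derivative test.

f(x) = 2x^2 + 2x - 5
f'(x) = 4x + 2
f''(x) = 4
Since f''(x) = 4 > 0 for all x, f is convex on R.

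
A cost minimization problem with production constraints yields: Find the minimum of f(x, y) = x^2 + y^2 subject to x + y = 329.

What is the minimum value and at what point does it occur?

Substitute y = 329 - x into f(x,y) = x^2 + y^2:
g(x) = x^2 + (329 - x)^2 = 2x^2 - 658x + 108241
g'(x) = 4x - 658 = 0  =>  x = 329/2
y = 329 - 329/2 = 329/2
Minimum value = (329/2)^2 + (329/2)^2 = 108241/2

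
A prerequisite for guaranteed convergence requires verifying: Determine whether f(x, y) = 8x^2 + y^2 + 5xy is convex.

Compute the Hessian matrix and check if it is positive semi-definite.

f(x,y) = 8x^2 + y^2 + 5xy
Hessian H = [[16, 5], [5, 2]]
trace(H) = 18, det(H) = 7
Eigenvalues: (18 +/- sqrt(296)) / 2 = 17.6, 0.3977
Since both eigenvalues > 0, f is convex.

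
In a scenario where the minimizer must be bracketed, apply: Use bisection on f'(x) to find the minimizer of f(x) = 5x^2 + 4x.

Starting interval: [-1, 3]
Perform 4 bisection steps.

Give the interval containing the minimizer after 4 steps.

Finding critical point of f(x) = 5x^2 + 4x using bisection on f'(x) = 10x + 4.
f'(x) = 0 when x = -2/5.
Starting interval: [-1, 3]
Step 1: mid = 1, f'(mid) = 14, new interval = [-1, 1]
Step 2: mid = 0, f'(mid) = 4, new interval = [-1, 0]
Step 3: mid = -1/2, f'(mid) = -1, new interval = [-1/2, 0]
Step 4: mid = -1/4, f'(mid) = 3/2, new interval = [-1/2, -1/4]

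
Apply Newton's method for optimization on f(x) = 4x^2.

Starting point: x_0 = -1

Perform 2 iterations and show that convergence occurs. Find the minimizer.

f(x) = 4x^2, f'(x) = 8x + (0), f''(x) = 8
Step 1: f'(-1) = -8, x_1 = -1 - -8/8 = 0
Step 2: f'(0) = 0, x_2 = 0 (converged)
Newton's method converges in 1 step for quadratics.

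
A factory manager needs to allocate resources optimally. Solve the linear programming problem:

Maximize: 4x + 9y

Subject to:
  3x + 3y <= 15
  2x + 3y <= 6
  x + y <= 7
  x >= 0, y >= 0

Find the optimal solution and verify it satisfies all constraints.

Feasible vertices: (0, 0), (0, 2), (3, 0)
Objective 4x + 9y at each vertex:
  (0, 0): 0
  (0, 2): 18
  (3, 0): 12
Maximum is 18 at (0, 2).
Verify constraints at (x, y) = (0, 2):
  3*0 + 3*2 = 6 <= 15
  2*0 + 3*2 = 6 <= 6 (active)
  1*0 + 1*2 = 2 <= 7
  x = 0 >= 0, y = 2 >= 0. All constraints satisfied.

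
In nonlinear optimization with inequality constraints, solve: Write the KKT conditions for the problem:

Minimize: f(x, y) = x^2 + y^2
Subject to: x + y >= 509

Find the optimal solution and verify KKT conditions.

KKT conditions for min x^2 + y^2 s.t. x + y >= 509:
Stationarity: 2x = mu, 2y = mu
So x = y = mu/2.
Complementary slackness: mu*(x + y - 509) = 0
Primal feasibility: x + y >= 509; dual feasibility: mu >= 0
If mu = 0 then x = y = 0, but 0 + 0 < 509 is infeasible, so the constraint is active.
Constraint active: x + y = 2*(mu/2) = 509 => mu = 509
x = y = 509/2, f = 259081/2
Verify: stationarity 2*(509/2) = 509 = mu; primal 509/2 + 509/2 = 509 >= 509; dual mu = 509 >= 0; complementary slackness 509*(509 - 509) = 0. All KKT conditions hold.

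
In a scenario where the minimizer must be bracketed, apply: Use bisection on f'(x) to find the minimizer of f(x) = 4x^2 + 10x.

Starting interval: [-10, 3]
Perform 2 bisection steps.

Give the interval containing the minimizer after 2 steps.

Finding critical point of f(x) = 4x^2 + 10x using bisection on f'(x) = 8x + 10.
f'(x) = 0 when x = -5/4.
Starting interval: [-10, 3]
Step 1: mid = -7/2, f'(mid) = -18, new interval = [-7/2, 3]
Step 2: mid = -1/4, f'(mid) = 8, new interval = [-7/2, -1/4]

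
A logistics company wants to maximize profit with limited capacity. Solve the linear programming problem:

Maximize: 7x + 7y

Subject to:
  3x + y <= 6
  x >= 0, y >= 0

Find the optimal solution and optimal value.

The feasible region has vertices at [(0, 0), (2, 0), (0, 6)].
Checking objective 7x + 7y at each vertex:
  (0, 0): 7*0 + 7*0 = 0
  (2, 0): 7*2 + 7*0 = 14
  (0, 6): 7*0 + 7*6 = 42
Maximum is 42 at (0, 6).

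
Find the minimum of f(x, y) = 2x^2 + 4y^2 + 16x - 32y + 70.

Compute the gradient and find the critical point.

f(x,y) = 2x^2 + 4y^2 + 16x - 32y + 70
df/dx = 4x + (16) = 0  =>  x = -4
df/dy = 8y + (-32) = 0  =>  y = 4
f(-4, 4) = 2*(-4)^2 + 4*(4)^2 + 16*(-4) + -32*(4) + 70 = -26
Hessian is diagonal with entries 4, 8 > 0, so this is a minimum.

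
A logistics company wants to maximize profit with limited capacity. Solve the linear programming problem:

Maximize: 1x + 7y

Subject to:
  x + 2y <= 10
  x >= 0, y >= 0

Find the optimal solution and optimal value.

The feasible region has vertices at [(0, 0), (10, 0), (0, 5)].
Checking objective 1x + 7y at each vertex:
  (0, 0): 1*0 + 7*0 = 0
  (10, 0): 1*10 + 7*0 = 10
  (0, 5): 1*0 + 7*5 = 35
Maximum is 35 at (0, 5).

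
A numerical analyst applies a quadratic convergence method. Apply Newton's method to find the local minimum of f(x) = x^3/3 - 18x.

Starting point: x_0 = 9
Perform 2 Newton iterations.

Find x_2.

f(x) = x^3/3 - 18x
f'(x) = x^2 - 18, f''(x) = 2x
Newton update: x_{n+1} = x_n - (x_n^2 - 18)/(2*x_n)
Step 1: x_0 = 9, f'=63, f''=18, x_1 = 11/2
Step 2: x_1 = 11/2, f'=49/4, f''=11, x_2 = 193/44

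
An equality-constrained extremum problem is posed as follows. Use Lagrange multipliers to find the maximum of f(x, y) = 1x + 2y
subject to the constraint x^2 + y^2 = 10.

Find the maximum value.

Set up Lagrange conditions: grad f = lambda * grad g
  1 = 2*lambda*x
  2 = 2*lambda*y
From these: x/y = 1/2, so x = 1t, y = 2t for some t.
Substitute into constraint: (1t)^2 + (2t)^2 = 10
  t^2 * 5 = 10
  t = sqrt(10/5)
Maximum = 1*x + 2*y = (1^2 + 2^2)*t = 5 * sqrt(10/5) = sqrt(50)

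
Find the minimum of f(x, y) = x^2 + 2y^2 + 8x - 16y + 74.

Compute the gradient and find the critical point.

f(x,y) = x^2 + 2y^2 + 8x - 16y + 74
df/dx = 2x + (8) = 0  =>  x = -4
df/dy = 4y + (-16) = 0  =>  y = 4
f(-4, 4) = 1*(-4)^2 + 2*(4)^2 + 8*(-4) + -16*(4) + 74 = 26
Hessian is diagonal with entries 2, 4 > 0, so this is a minimum.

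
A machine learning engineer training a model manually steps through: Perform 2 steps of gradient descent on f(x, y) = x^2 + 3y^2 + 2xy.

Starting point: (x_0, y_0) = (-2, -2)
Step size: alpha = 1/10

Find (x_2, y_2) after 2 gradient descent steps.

f(x,y) = x^2 + 3y^2 + 2xy
grad_x = 2x + 2y, grad_y = 6y + 2x
Step 1: grad = (-8, -16), (-6/5, -2/5)
Step 2: grad = (-16/5, -24/5), (-22/25, 2/25)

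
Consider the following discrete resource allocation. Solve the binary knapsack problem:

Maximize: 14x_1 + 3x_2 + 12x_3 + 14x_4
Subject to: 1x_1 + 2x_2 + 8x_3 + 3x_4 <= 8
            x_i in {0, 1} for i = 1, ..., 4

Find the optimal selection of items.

Items: item 1 (v=14, w=1), item 2 (v=3, w=2), item 3 (v=12, w=8), item 4 (v=14, w=3)
Capacity: 8
Checking all 16 subsets (w = total weight, v = total value):
  {}: w = 0, v = 0
  {1}: w = 1, v = 14
  {2}: w = 2, v = 3
  {3}: w = 8, v = 12
  {4}: w = 3, v = 14
  {1, 2}: w = 3, v = 17
  {1, 3}: w = 9 > 8, infeasible
  {1, 4}: w = 4, v = 28
  {2, 3}: w = 10 > 8, infeasible
  {2, 4}: w = 5, v = 17
  {3, 4}: w = 11 > 8, infeasible
  {1, 2, 3}: w = 11 > 8, infeasible
  {1, 2, 4}: w = 6, v = 31
  {1, 3, 4}: w = 12 > 8, infeasible
  {2, 3, 4}: w = 13 > 8, infeasible
  {1, 2, 3, 4}: w = 14 > 8, infeasible
Best feasible subset: items [1, 2, 4]
Total weight: 6 <= 8, total value: 31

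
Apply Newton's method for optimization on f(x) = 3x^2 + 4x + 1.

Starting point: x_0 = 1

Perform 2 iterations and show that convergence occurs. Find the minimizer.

f(x) = 3x^2 + 4x + 1, f'(x) = 6x + (4), f''(x) = 6
Step 1: f'(1) = 10, x_1 = 1 - 10/6 = -2/3
Step 2: f'(-2/3) = 0, x_2 = -2/3 (converged)
Newton's method converges in 1 step for quadratics.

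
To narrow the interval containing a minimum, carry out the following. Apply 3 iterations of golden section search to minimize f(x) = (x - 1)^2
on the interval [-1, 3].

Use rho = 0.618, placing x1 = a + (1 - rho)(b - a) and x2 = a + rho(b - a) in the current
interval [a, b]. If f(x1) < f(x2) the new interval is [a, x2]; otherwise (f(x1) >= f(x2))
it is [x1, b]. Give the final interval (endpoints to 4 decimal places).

Golden section search for min of f(x) = (x - 1)^2 on [-1, 3].
Each step: x1 = a + (1 - rho)(b - a), x2 = a + rho(b - a); if f(x1) < f(x2) keep [a, x2], otherwise keep [x1, b].
Step 1: [-1.0000, 3.0000], x1=0.5280 (f=0.2228), x2=1.4720 (f=0.2228); f(x1) = f(x2) (tie, not '<') => keep [0.5280, 3.0000]
Step 2: [0.5280, 3.0000], x1=1.4723 (f=0.2231), x2=2.0557 (f=1.1145); f(x1) < f(x2) => keep [0.5280, 2.0557]
Step 3: [0.5280, 2.0557], x1=1.1116 (f=0.0125), x2=1.4721 (f=0.2229); f(x1) < f(x2) => keep [0.5280, 1.4721]
Final interval: [0.5280, 1.4721]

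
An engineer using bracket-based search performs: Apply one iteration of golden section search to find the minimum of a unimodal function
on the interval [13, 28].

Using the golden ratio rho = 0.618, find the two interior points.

Golden section search on [13, 28].
Golden ratio rho = 0.618 (approx).
Interior points:
  x_1 = 13 + (1-0.618)*15 = 18.7300
  x_2 = 13 + 0.618*15 = 22.2700
Compare f(x_1) and f(x_2) to determine which subinterval to keep.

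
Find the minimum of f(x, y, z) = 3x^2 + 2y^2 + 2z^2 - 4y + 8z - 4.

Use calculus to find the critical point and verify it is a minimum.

f(x,y,z) = 3x^2 + 2y^2 + 2z^2 - 4y + 8z - 4
df/dx = 6x + (0) = 0 => x = 0
df/dy = 4y + (-4) = 0 => y = 1
df/dz = 4z + (8) = 0 => z = -2
f(0,1,-2) = 3*(0)^2 + 2*(1)^2 + 2*(-2)^2 + -4*(1) + 8*(-2) + -4 = -14
Hessian is diagonal with entries 6, 4, 4 > 0, confirmed minimum.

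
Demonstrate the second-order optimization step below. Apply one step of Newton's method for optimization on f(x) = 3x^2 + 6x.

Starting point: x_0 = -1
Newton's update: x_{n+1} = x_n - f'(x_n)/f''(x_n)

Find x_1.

f(x) = 3x^2 + 6x
f'(x) = 6x + (6), f''(x) = 6
Newton step: x_1 = x_0 - f'(x_0)/f''(x_0)
f'(-1) = 0
x_1 = -1 - 0/6 = -1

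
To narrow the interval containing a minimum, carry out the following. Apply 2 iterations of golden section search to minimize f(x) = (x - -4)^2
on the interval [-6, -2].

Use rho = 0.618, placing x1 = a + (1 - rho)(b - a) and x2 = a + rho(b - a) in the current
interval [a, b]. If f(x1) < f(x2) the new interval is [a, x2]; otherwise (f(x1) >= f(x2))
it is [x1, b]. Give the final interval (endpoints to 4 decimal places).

Golden section search for min of f(x) = (x - -4)^2 on [-6, -2].
Each step: x1 = a + (1 - rho)(b - a), x2 = a + rho(b - a); if f(x1) < f(x2) keep [a, x2], otherwise keep [x1, b].
Step 1: [-6.0000, -2.0000], x1=-4.4720 (f=0.2228), x2=-3.5280 (f=0.2228); f(x1) = f(x2) (tie, not '<') => keep [-4.4720, -2.0000]
Step 2: [-4.4720, -2.0000], x1=-3.5277 (f=0.2231), x2=-2.9443 (f=1.1145); f(x1) < f(x2) => keep [-4.4720, -2.9443]
Final interval: [-4.4720, -2.9443]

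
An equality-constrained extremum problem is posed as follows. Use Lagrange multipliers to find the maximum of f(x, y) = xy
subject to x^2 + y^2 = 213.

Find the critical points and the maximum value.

Lagrange conditions: y = 2*lambda*x and x = 2*lambda*y
If x = 0 then y = 0, violating the constraint, so x, y != 0.
Dividing: y/x = x/y => x^2 = y^2 => y = x or y = -x
Constraint: 2x^2 = 213 => x^2 = 213/2 => x = +/-sqrt(213/2)
Critical points: (sqrt(213/2), sqrt(213/2)), (-sqrt(213/2), -sqrt(213/2)), (sqrt(213/2), -sqrt(213/2)), (-sqrt(213/2), sqrt(213/2))
  y = x:  xy = x^2 = 213/2  at (sqrt(213/2), sqrt(213/2)) and (-sqrt(213/2), -sqrt(213/2))
  y = -x: xy = -x^2 = -213/2 at (sqrt(213/2), -sqrt(213/2)) and (-sqrt(213/2), sqrt(213/2))
Maximum xy = 213/2 at (sqrt(213/2), sqrt(213/2)) and (-sqrt(213/2), -sqrt(213/2))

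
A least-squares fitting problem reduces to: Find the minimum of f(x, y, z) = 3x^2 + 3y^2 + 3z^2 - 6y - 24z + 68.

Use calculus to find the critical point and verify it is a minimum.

f(x,y,z) = 3x^2 + 3y^2 + 3z^2 - 6y - 24z + 68
df/dx = 6x + (0) = 0 => x = 0
df/dy = 6y + (-6) = 0 => y = 1
df/dz = 6z + (-24) = 0 => z = 4
f(0,1,4) = 3*(0)^2 + 3*(1)^2 + 3*(4)^2 + -6*(1) + -24*(4) + 68 = 17
Hessian is diagonal with entries 6, 6, 6 > 0, confirmed minimum.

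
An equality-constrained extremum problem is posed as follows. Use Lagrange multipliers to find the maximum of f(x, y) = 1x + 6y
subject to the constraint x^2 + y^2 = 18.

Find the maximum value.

Set up Lagrange conditions: grad f = lambda * grad g
  1 = 2*lambda*x
  6 = 2*lambda*y
From these: x/y = 1/6, so x = 1t, y = 6t for some t.
Substitute into constraint: (1t)^2 + (6t)^2 = 18
  t^2 * 37 = 18
  t = sqrt(18/37)
Maximum = 1*x + 6*y = (1^2 + 6^2)*t = 37 * sqrt(18/37) = sqrt(666)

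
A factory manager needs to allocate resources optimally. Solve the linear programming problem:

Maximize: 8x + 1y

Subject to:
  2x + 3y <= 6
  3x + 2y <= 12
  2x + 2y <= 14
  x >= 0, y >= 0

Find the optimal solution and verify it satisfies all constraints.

Feasible vertices: (0, 0), (0, 2), (3, 0)
Objective 8x + 1y at each vertex:
  (0, 0): 0
  (0, 2): 2
  (3, 0): 24
Maximum is 24 at (3, 0).
Verify constraints at (x, y) = (3, 0):
  2*3 + 3*0 = 6 <= 6 (active)
  3*3 + 2*0 = 9 <= 12
  2*3 + 2*0 = 6 <= 14
  x = 3 >= 0, y = 0 >= 0. All constraints satisfied.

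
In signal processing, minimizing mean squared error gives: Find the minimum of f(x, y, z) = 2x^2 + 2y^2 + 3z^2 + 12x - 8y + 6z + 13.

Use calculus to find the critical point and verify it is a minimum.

f(x,y,z) = 2x^2 + 2y^2 + 3z^2 + 12x - 8y + 6z + 13
df/dx = 4x + (12) = 0 => x = -3
df/dy = 4y + (-8) = 0 => y = 2
df/dz = 6z + (6) = 0 => z = -1
f(-3,2,-1) = 2*(-3)^2 + 2*(2)^2 + 3*(-1)^2 + 12*(-3) + -8*(2) + 6*(-1) + 13 = -16
Hessian is diagonal with entries 4, 4, 6 > 0, confirmed minimum.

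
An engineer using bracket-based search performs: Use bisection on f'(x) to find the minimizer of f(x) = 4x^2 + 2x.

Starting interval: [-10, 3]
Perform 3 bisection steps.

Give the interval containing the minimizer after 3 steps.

Finding critical point of f(x) = 4x^2 + 2x using bisection on f'(x) = 8x + 2.
f'(x) = 0 when x = -1/4.
Starting interval: [-10, 3]
Step 1: mid = -7/2, f'(mid) = -26, new interval = [-7/2, 3]
Step 2: mid = -1/4, f'(mid) = 0, new interval = [-1/4, -1/4]
Step 3: mid = -1/4, f'(mid) = 0, new interval = [-1/4, -1/4]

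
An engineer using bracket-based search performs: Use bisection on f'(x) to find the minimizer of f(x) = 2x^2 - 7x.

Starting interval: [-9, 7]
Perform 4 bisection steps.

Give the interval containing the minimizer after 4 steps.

Finding critical point of f(x) = 2x^2 - 7x using bisection on f'(x) = 4x + -7.
f'(x) = 0 when x = 7/4.
Starting interval: [-9, 7]
Step 1: mid = -1, f'(mid) = -11, new interval = [-1, 7]
Step 2: mid = 3, f'(mid) = 5, new interval = [-1, 3]
Step 3: mid = 1, f'(mid) = -3, new interval = [1, 3]
Step 4: mid = 2, f'(mid) = 1, new interval = [1, 2]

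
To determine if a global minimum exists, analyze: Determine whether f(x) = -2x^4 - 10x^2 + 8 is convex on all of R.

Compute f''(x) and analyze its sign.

f(x) = -2x^4 - 10x^2 + 8
f'(x) = -8x^3 + -20x
f''(x) = -24x^2 + -20
f''(x) = -24x^2 + -20 <= -20 < 0 for all x
Therefore, f is concave on R.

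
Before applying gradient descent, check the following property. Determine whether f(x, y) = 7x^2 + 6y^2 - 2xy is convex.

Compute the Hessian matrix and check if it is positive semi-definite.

f(x,y) = 7x^2 + 6y^2 - 2xy
Hessian H = [[14, -2], [-2, 12]]
trace(H) = 26, det(H) = 164
Eigenvalues: (26 +/- sqrt(20)) / 2 = 15.24, 10.76
Since both eigenvalues > 0, f is convex.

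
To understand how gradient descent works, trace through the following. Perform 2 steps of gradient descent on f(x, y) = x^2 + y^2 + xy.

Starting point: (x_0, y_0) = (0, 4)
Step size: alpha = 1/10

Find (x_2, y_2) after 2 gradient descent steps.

f(x,y) = x^2 + y^2 + xy
grad_x = 2x + 1y, grad_y = 2y + 1x
Step 1: grad = (4, 8), (-2/5, 16/5)
Step 2: grad = (12/5, 6), (-16/25, 13/5)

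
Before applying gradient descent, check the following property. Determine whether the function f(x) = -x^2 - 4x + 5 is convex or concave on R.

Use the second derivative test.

f(x) = -x^2 - 4x + 5
f'(x) = -2x - 4
f''(x) = -2
Since f''(x) = -2 < 0 for all x, f is concave on R.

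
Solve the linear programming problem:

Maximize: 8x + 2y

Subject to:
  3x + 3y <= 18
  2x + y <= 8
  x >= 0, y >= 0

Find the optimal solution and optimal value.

Feasible vertices: (0, 0), (0, 6), (2, 4), (4, 0)
Objective 8x + 2y at each:
  (0, 0): 0
  (0, 6): 12
  (2, 4): 24
  (4, 0): 32
Maximum is 32 at (4, 0).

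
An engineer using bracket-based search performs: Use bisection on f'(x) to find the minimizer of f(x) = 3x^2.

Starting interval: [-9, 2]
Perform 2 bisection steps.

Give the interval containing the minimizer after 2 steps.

Finding critical point of f(x) = 3x^2 using bisection on f'(x) = 6x + 0.
f'(x) = 0 when x = 0.
Starting interval: [-9, 2]
Step 1: mid = -7/2, f'(mid) = -21, new interval = [-7/2, 2]
Step 2: mid = -3/4, f'(mid) = -9/2, new interval = [-3/4, 2]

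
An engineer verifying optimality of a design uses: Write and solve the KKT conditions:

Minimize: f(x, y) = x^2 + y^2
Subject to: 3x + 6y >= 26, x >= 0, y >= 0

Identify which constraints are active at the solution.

KKT conditions for min x^2 + y^2 s.t. 3x + 6y >= 26, x >= 0, y >= 0:
Stationarity: 2x = mu*3 + mu_x, 2y = mu*6 + mu_y, with mu, mu_x, mu_y >= 0
Complementary slackness: mu*(3x + 6y - 26) = 0, mu_x*x = 0, mu_y*y = 0
(0, 0) is infeasible (3*0 + 6*0 < 26), so if mu = 0 stationarity would force x = mu_x/2 >= 0, y = mu_y/2 >= 0 with mu_x*x = mu_y*y = 0, i.e. x = y = 0: contradiction. Hence mu > 0 and 3x + 6y = 26 is active.
Try x > 0, y > 0 (so mu_x = mu_y = 0): x = 3*mu/2, y = 6*mu/2
Substitute: 3*(3*mu/2) + 6*(6*mu/2) = 26
  mu*45/2 = 26 => mu = 52/45
x* = 26/15 > 0, y* = 52/15 > 0, consistent with mu_x = mu_y = 0.
f is convex and the constraints are linear, so this KKT point is the global minimum.
f* = 676/45
Active constraints: 3x + 6y >= 26 (holds with equality, mu = 52/45 > 0); x >= 0 and y >= 0 are inactive (mu_x = mu_y = 0).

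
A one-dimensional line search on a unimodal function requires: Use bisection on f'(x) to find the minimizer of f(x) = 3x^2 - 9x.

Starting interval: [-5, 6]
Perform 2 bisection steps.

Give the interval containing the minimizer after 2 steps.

Finding critical point of f(x) = 3x^2 - 9x using bisection on f'(x) = 6x + -9.
f'(x) = 0 when x = 3/2.
Starting interval: [-5, 6]
Step 1: mid = 1/2, f'(mid) = -6, new interval = [1/2, 6]
Step 2: mid = 13/4, f'(mid) = 21/2, new interval = [1/2, 13/4]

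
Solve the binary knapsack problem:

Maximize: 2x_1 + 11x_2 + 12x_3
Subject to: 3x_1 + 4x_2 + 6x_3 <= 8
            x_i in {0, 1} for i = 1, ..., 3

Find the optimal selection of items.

Items: item 1 (v=2, w=3), item 2 (v=11, w=4), item 3 (v=12, w=6)
Capacity: 8
Checking all 8 subsets (w = total weight, v = total value):
  {}: w = 0, v = 0
  {1}: w = 3, v = 2
  {2}: w = 4, v = 11
  {3}: w = 6, v = 12
  {1, 2}: w = 7, v = 13
  {1, 3}: w = 9 > 8, infeasible
  {2, 3}: w = 10 > 8, infeasible
  {1, 2, 3}: w = 13 > 8, infeasible
Best feasible subset: items [1, 2]
Total weight: 7 <= 8, total value: 13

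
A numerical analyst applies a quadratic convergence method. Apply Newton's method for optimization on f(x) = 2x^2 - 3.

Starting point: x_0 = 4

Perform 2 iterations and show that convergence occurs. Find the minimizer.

f(x) = 2x^2 - 3, f'(x) = 4x + (0), f''(x) = 4
Step 1: f'(4) = 16, x_1 = 4 - 16/4 = 0
Step 2: f'(0) = 0, x_2 = 0 (converged)
Newton's method converges in 1 step for quadratics.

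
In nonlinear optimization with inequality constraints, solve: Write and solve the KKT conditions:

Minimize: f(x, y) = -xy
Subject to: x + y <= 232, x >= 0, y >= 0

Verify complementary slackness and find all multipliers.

Problem: min -xy s.t. x + y <= 232 (multiplier lambda), x >= 0 (mu_x), y >= 0 (mu_y)
KKT stationarity: -y + lambda - mu_x = 0, -x + lambda - mu_y = 0, with lambda, mu_x, mu_y >= 0
Complementary slackness: lambda*(x + y - 232) = 0, mu_x*x = 0, mu_y*y = 0
If lambda = 0: y = -mu_x <= 0 and x = -mu_y <= 0 force x = y = 0 with f = 0; but x = y = 116 is feasible with f = -13456 < 0, so this is not the minimum. Hence lambda > 0 and x + y = 232.
Try x > 0, y > 0 (so mu_x = mu_y = 0): y = lambda, x = lambda => x = y = lambda
x + y = 232 => 2*lambda = 232 => lambda = 116
x* = y* = 116 > 0, consistent with mu_x = mu_y = 0.
(Any feasible point with x = 0 or y = 0 has f = 0 > -13456, so the minimum is not on those boundaries.)
min(-xy) = -13456 (i.e. max xy = 13456)
Multipliers: lambda = 116, mu_x = 0, mu_y = 0
Complementary slackness: lambda*(x + y - 232) = 116*(116 + 116 - 232) = 0, mu_x*x = 0*116 = 0, mu_y*y = 0*116 = 0. Satisfied.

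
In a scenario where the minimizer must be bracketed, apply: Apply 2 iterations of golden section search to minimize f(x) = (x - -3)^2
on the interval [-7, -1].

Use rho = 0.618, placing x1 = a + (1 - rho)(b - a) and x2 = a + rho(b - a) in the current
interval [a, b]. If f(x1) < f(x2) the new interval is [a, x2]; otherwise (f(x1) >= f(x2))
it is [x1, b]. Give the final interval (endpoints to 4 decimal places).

Golden section search for min of f(x) = (x - -3)^2 on [-7, -1].
Each step: x1 = a + (1 - rho)(b - a), x2 = a + rho(b - a); if f(x1) < f(x2) keep [a, x2], otherwise keep [x1, b].
Step 1: [-7.0000, -1.0000], x1=-4.7080 (f=2.9173), x2=-3.2920 (f=0.0853); f(x1) > f(x2) => keep [-4.7080, -1.0000]
Step 2: [-4.7080, -1.0000], x1=-3.2915 (f=0.0850), x2=-2.4165 (f=0.3405); f(x1) < f(x2) => keep [-4.7080, -2.4165]
Final interval: [-4.7080, -2.4165]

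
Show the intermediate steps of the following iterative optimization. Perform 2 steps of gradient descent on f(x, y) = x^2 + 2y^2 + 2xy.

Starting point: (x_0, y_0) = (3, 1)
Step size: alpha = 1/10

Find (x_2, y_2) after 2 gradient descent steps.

f(x,y) = x^2 + 2y^2 + 2xy
grad_x = 2x + 2y, grad_y = 4y + 2x
Step 1: grad = (8, 10), (11/5, 0)
Step 2: grad = (22/5, 22/5), (44/25, -11/25)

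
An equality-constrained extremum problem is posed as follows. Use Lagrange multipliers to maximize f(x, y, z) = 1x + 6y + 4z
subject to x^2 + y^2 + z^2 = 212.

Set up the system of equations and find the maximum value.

Lagrange conditions: 1 = 2*lambda*x, 6 = 2*lambda*y, 4 = 2*lambda*z
So x:1 = y:6 = z:4, i.e. x = 1t, y = 6t, z = 4t
Constraint: t^2*(1^2 + 6^2 + 4^2) = 212
  t^2 * 53 = 212  =>  t = sqrt(4)
Maximum = 1*1t + 6*6t + 4*4t = 53*sqrt(4) = 106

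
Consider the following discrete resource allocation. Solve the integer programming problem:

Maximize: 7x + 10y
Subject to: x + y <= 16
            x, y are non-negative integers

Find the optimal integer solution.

Objective: 7x + 10y, constraint: x + y <= 16
Coefficient of y is 10 > coefficient of x is 7, so allocate the entire budget to y.
Optimal: x = 0, y = 16, value = 160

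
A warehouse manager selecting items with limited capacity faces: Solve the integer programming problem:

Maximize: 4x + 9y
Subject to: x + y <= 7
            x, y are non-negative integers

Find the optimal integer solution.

Objective: 4x + 9y, constraint: x + y <= 7
Coefficient of y is 9 > coefficient of x is 4, so allocate the entire budget to y.
Optimal: x = 0, y = 7, value = 63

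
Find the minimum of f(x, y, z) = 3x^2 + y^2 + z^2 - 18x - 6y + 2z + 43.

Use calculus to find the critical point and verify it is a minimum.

f(x,y,z) = 3x^2 + y^2 + z^2 - 18x - 6y + 2z + 43
df/dx = 6x + (-18) = 0 => x = 3
df/dy = 2y + (-6) = 0 => y = 3
df/dz = 2z + (2) = 0 => z = -1
f(3,3,-1) = 3*(3)^2 + 1*(3)^2 + 1*(-1)^2 + -18*(3) + -6*(3) + 2*(-1) + 43 = 6
Hessian is diagonal with entries 6, 2, 2 > 0, confirmed minimum.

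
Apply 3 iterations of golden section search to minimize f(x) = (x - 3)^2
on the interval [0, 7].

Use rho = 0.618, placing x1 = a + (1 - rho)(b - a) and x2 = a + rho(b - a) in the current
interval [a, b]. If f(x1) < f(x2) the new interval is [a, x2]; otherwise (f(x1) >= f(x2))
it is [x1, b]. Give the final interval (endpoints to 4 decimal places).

Golden section search for min of f(x) = (x - 3)^2 on [0, 7].
Each step: x1 = a + (1 - rho)(b - a), x2 = a + rho(b - a); if f(x1) < f(x2) keep [a, x2], otherwise keep [x1, b].
Step 1: [0.0000, 7.0000], x1=2.6740 (f=0.1063), x2=4.3260 (f=1.7583); f(x1) < f(x2) => keep [0.0000, 4.3260]
Step 2: [0.0000, 4.3260], x1=1.6525 (f=1.8157), x2=2.6735 (f=0.1066); f(x1) > f(x2) => keep [1.6525, 4.3260]
Step 3: [1.6525, 4.3260], x1=2.6738 (f=0.1064), x2=3.3047 (f=0.0929); f(x1) > f(x2) => keep [2.6738, 4.3260]
Final interval: [2.6738, 4.3260]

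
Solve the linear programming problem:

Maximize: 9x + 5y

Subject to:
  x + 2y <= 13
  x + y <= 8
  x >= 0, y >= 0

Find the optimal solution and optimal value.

Feasible vertices: (0, 0), (0, 13/2), (3, 5), (8, 0)
Objective 9x + 5y at each:
  (0, 0): 0
  (0, 13/2): 65/2
  (3, 5): 52
  (8, 0): 72
Maximum is 72 at (8, 0).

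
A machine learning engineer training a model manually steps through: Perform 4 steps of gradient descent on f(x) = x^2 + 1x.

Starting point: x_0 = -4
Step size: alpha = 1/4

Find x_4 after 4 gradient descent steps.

f(x) = x^2 + 1x, f'(x) = 2x + (1)
Step 1: f'(-4) = -7, x_1 = -4 - 1/4 * -7 = -9/4
Step 2: f'(-9/4) = -7/2, x_2 = -9/4 - 1/4 * -7/2 = -11/8
Step 3: f'(-11/8) = -7/4, x_3 = -11/8 - 1/4 * -7/4 = -15/16
Step 4: f'(-15/16) = -7/8, x_4 = -15/16 - 1/4 * -7/8 = -23/32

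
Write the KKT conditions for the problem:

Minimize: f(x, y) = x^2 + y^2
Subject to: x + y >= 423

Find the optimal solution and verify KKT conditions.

KKT conditions for min x^2 + y^2 s.t. x + y >= 423:
Stationarity: 2x = mu, 2y = mu
So x = y = mu/2.
Complementary slackness: mu*(x + y - 423) = 0
Primal feasibility: x + y >= 423; dual feasibility: mu >= 0
If mu = 0 then x = y = 0, but 0 + 0 < 423 is infeasible, so the constraint is active.
Constraint active: x + y = 2*(mu/2) = 423 => mu = 423
x = y = 423/2, f = 178929/2
Verify: stationarity 2*(423/2) = 423 = mu; primal 423/2 + 423/2 = 423 >= 423; dual mu = 423 >= 0; complementary slackness 423*(423 - 423) = 0. All KKT conditions hold.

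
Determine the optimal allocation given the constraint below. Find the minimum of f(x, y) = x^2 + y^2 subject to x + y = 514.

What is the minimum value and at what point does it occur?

Substitute y = 514 - x into f(x,y) = x^2 + y^2:
g(x) = x^2 + (514 - x)^2 = 2x^2 - 1028x + 264196
g'(x) = 4x - 1028 = 0  =>  x = 257
y = 514 - 257 = 257
Minimum value = 257^2 + 257^2 = 132098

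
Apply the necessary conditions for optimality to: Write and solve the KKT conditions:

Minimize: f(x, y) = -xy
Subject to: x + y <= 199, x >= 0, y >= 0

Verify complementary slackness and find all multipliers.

Problem: min -xy s.t. x + y <= 199 (multiplier lambda), x >= 0 (mu_x), y >= 0 (mu_y)
KKT stationarity: -y + lambda - mu_x = 0, -x + lambda - mu_y = 0, with lambda, mu_x, mu_y >= 0
Complementary slackness: lambda*(x + y - 199) = 0, mu_x*x = 0, mu_y*y = 0
If lambda = 0: y = -mu_x <= 0 and x = -mu_y <= 0 force x = y = 0 with f = 0; but x = y = 199/2 is feasible with f = -39601/4 < 0, so this is not the minimum. Hence lambda > 0 and x + y = 199.
Try x > 0, y > 0 (so mu_x = mu_y = 0): y = lambda, x = lambda => x = y = lambda
x + y = 199 => 2*lambda = 199 => lambda = 199/2
x* = y* = 199/2 > 0, consistent with mu_x = mu_y = 0.
(Any feasible point with x = 0 or y = 0 has f = 0 > -39601/4, so the minimum is not on those boundaries.)
min(-xy) = -39601/4 (i.e. max xy = 39601/4)
Multipliers: lambda = 199/2, mu_x = 0, mu_y = 0
Complementary slackness: lambda*(x + y - 199) = 199/2*(199/2 + 199/2 - 199) = 0, mu_x*x = 0*199/2 = 0, mu_y*y = 0*199/2 = 0. Satisfied.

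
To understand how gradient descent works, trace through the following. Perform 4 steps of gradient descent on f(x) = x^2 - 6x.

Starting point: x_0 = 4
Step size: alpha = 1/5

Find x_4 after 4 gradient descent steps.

f(x) = x^2 - 6x, f'(x) = 2x + (-6)
Step 1: f'(4) = 2, x_1 = 4 - 1/5 * 2 = 18/5
Step 2: f'(18/5) = 6/5, x_2 = 18/5 - 1/5 * 6/5 = 84/25
Step 3: f'(84/25) = 18/25, x_3 = 84/25 - 1/5 * 18/25 = 402/125
Step 4: f'(402/125) = 54/125, x_4 = 402/125 - 1/5 * 54/125 = 1956/625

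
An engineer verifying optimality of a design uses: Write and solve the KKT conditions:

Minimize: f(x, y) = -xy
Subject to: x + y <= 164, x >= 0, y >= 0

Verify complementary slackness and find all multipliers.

Problem: min -xy s.t. x + y <= 164 (multiplier lambda), x >= 0 (mu_x), y >= 0 (mu_y)
KKT stationarity: -y + lambda - mu_x = 0, -x + lambda - mu_y = 0, with lambda, mu_x, mu_y >= 0
Complementary slackness: lambda*(x + y - 164) = 0, mu_x*x = 0, mu_y*y = 0
If lambda = 0: y = -mu_x <= 0 and x = -mu_y <= 0 force x = y = 0 with f = 0; but x = y = 82 is feasible with f = -6724 < 0, so this is not the minimum. Hence lambda > 0 and x + y = 164.
Try x > 0, y > 0 (so mu_x = mu_y = 0): y = lambda, x = lambda => x = y = lambda
x + y = 164 => 2*lambda = 164 => lambda = 82
x* = y* = 82 > 0, consistent with mu_x = mu_y = 0.
(Any feasible point with x = 0 or y = 0 has f = 0 > -6724, so the minimum is not on those boundaries.)
min(-xy) = -6724 (i.e. max xy = 6724)
Multipliers: lambda = 82, mu_x = 0, mu_y = 0
Complementary slackness: lambda*(x + y - 164) = 82*(82 + 82 - 164) = 0, mu_x*x = 0*82 = 0, mu_y*y = 0*82 = 0. Satisfied.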